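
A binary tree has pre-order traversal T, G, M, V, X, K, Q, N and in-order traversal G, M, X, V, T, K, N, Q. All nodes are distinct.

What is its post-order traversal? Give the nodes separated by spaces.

The first element of pre-order is the root; it splits in-order into left and right subtrees.
Root T: left subtree has 4 nodes {G, M, X, V}, right has 3 {K, N, Q}.
  Root G: left subtree has 0 nodes { }, right has 3 {M, X, V}.
    Root M: left subtree has 0 nodes { }, right has 2 {X, V}.
      Root V: left subtree has 1 node {X}, right has 0 { }.
  Root K: left subtree has 0 nodes { }, right has 2 {N, Q}.
    Root Q: left subtree has 1 node {N}, right has 0 { }.

X V M G N Q K T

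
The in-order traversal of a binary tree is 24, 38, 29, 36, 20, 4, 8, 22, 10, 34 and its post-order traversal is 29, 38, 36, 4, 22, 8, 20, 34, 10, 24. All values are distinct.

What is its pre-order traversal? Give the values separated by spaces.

24 10 20 36 38 29 8 4 22 34

The last element of post-order is the root; it splits in-order into left and right subtrees.
Root 24: left subtree has 0 nodes { }, right has 9 {38, 29, 36, 20, 4, 8, 22, 10, 34}.
  Root 10: left subtree has 7 nodes {38, 29, 36, 20, 4, 8, 22}, right has 1 {34}.
    Root 20: left subtree has 3 nodes {38, 29, 36}, right has 3 {4, 8, 22}.
      Root 36: left subtree has 2 nodes {38, 29}, right has 0 { }.
        Root 38: left subtree has 0 nodes { }, right has 1 {29}.
      Root 8: left subtree has 1 node {4}, right has 1 {22}.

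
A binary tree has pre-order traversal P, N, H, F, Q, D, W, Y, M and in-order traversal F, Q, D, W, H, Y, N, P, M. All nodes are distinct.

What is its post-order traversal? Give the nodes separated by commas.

The first element of pre-order is the root; it splits in-order into left and right subtrees.
Root P: left subtree has 7 nodes {F, Q, D, W, H, Y, N}, right has 1 {M}.
  Root N: left subtree has 6 nodes {F, Q, D, W, H, Y}, right has 0 { }.
    Root H: left subtree has 4 nodes {F, Q, D, W}, right has 1 {Y}.
      Root F: left subtree has 0 nodes { }, right has 3 {Q, D, W}.
        Root Q: left subtree has 0 nodes { }, right has 2 {D, W}.
          Root D: left subtree has 0 nodes { }, right has 1 {W}.

W, D, Q, F, Y, H, N, M, P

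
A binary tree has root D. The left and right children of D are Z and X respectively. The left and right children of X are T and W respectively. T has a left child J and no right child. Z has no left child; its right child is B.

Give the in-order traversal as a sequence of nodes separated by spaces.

Z B D J T X W

In-order visits the left subtree, then the node, then the right subtree.
At D: go left to Z.
  At Z: no left child.
  Visit Z.
  At Z: go right to B.
    B is a leaf — visit B.
Visit D.
At D: go right to X.
  At X: go left to T.
    At T: go left to J.
      J is a leaf — visit J.
    Visit T.
    At T: no right child.
  Visit X.
  At X: go right to W.
    W is a leaf — visit W.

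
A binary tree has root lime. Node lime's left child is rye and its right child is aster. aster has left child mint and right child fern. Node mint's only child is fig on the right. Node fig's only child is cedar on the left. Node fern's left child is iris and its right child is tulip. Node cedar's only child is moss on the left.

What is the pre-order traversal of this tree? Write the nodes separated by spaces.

lime rye aster mint fig cedar moss fern iris tulip

Pre-order visits the node, then its left subtree, then its right subtree.
Visit lime.
At lime: go left to rye.
  rye is a leaf — visit rye.
At lime: go right to aster.
  Visit aster.
  At aster: go left to mint.
    Visit mint.
    At mint: no left child.
    At mint: go right to fig.
      Visit fig.
      At fig: go left to cedar.
        Visit cedar.
        At cedar: go left to moss.
          moss is a leaf — visit moss.
        At cedar: no right child.
      At fig: no right child.
  At aster: go right to fern.
    Visit fern.
    At fern: go left to iris.
      iris is a leaf — visit iris.
    At fern: go right to tulip.
      tulip is a leaf — visit tulip.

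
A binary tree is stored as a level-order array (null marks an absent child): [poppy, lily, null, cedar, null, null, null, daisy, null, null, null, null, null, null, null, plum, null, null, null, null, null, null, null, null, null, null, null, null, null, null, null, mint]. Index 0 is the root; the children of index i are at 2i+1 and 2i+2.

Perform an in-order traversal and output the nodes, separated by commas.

In-order visits the left subtree, then the node, then the right subtree.
At poppy: go left to lily.
  At lily: go left to cedar.
    At cedar: go left to daisy.
      At daisy: go left to plum.
        At plum: go left to mint.
          mint is a leaf — visit mint.
        Visit plum.
        At plum: no right child.
      Visit daisy.
      At daisy: no right child.
    Visit cedar.
    At cedar: no right child.
  Visit lily.
  At lily: no right child.
Visit poppy.
At poppy: no right child.

mint, plum, daisy, cedar, lily, poppy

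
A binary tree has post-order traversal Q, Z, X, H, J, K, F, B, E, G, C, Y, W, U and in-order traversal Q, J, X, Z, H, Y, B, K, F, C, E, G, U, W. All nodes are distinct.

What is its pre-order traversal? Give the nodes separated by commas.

The last element of post-order is the root; it splits in-order into left and right subtrees.
Root U: left subtree has 12 nodes {Q, J, X, Z, H, Y, B, K, F, C, E, G}, right has 1 {W}.
  Root Y: left subtree has 5 nodes {Q, J, X, Z, H}, right has 6 {B, K, F, C, E, G}.
    Root J: left subtree has 1 node {Q}, right has 3 {X, Z, H}.
      Root H: left subtree has 2 nodes {X, Z}, right has 0 { }.
        Root X: left subtree has 0 nodes { }, right has 1 {Z}.
    Root C: left subtree has 3 nodes {B, K, F}, right has 2 {E, G}.
      Root B: left subtree has 0 nodes { }, right has 2 {K, F}.
        Root F: left subtree has 1 node {K}, right has 0 { }.
      Root G: left subtree has 1 node {E}, right has 0 { }.

U, Y, J, Q, H, X, Z, C, B, F, K, G, E, W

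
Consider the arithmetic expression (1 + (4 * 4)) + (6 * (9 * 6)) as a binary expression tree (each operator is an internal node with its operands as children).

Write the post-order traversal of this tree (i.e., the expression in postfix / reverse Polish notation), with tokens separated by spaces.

1 4 4 * + 6 9 6 * * +

Post-order on an expression tree gives postfix notation: for each operator, emit left operand, right operand, then the operator.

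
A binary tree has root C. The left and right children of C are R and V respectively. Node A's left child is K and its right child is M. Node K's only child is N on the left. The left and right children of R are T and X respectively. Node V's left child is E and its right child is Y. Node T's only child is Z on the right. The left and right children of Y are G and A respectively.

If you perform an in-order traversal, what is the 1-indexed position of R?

3

In-order visits the left subtree, then the node, then the right subtree.
At C: go left to R.
  At R: go left to T.
    At T: no left child.
    Visit T.
    At T: go right to Z.
      Z is a leaf — visit Z.
  Visit R.
  At R: go right to X.
    X is a leaf — visit X.
Visit C.
At C: go right to V.
  At V: go left to E.
    E is a leaf — visit E.
  Visit V.
  At V: go right to Y.
    At Y: go left to G.
      G is a leaf — visit G.
    Visit Y.
    At Y: go right to A.
      At A: go left to K.
        At K: go left to N.
          N is a leaf — visit N.
        Visit K.
        At K: no right child.
      Visit A.
      At A: go right to M.
        M is a leaf — visit M.
Full in-order sequence: T, Z, R, X, C, E, V, G, Y, N, K, A, M.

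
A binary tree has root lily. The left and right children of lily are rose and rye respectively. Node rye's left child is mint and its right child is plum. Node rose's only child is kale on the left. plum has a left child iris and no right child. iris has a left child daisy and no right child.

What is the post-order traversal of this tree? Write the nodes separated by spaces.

kale rose mint daisy iris plum rye lily

Post-order visits the left subtree, then the right subtree, then the node.
At lily: go left to rose.
  At rose: go left to kale.
    kale is a leaf — visit kale.
  At rose: no right child.
  Visit rose.
At lily: go right to rye.
  At rye: go left to mint.
    mint is a leaf — visit mint.
  At rye: go right to plum.
    At plum: go left to iris.
      At iris: go left to daisy.
        daisy is a leaf — visit daisy.
      At iris: no right child.
      Visit iris.
    At plum: no right child.
    Visit plum.
  Visit rye.
Visit lily.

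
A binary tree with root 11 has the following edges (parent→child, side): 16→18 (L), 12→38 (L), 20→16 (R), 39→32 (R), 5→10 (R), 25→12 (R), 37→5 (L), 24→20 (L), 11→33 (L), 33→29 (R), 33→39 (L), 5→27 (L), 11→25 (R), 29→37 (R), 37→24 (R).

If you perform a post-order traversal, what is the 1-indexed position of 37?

Post-order visits the left subtree, then the right subtree, then the node.
At 11: go left to 33.
  At 33: go left to 39.
    At 39: no left child.
    At 39: go right to 32.
      32 is a leaf — visit 32.
    Visit 39.
  At 33: go right to 29.
    At 29: no left child.
    At 29: go right to 37.
      At 37: go left to 5.
        At 5: go left to 27.
          27 is a leaf — visit 27.
        At 5: go right to 10.
          10 is a leaf — visit 10.
        Visit 5.
      At 37: go right to 24.
        At 24: go left to 20.
          At 20: no left child.
          At 20: go right to 16.
            At 16: go left to 18.
              18 is a leaf — visit 18.
            At 16: no right child.
            Visit 16.
          Visit 20.
        At 24: no right child.
        Visit 24.
      Visit 37.
    Visit 29.
  Visit 33.
At 11: go right to 25.
  At 25: no left child.
  At 25: go right to 12.
    At 12: go left to 38.
      38 is a leaf — visit 38.
    At 12: no right child.
    Visit 12.
  Visit 25.
Visit 11.
Full post-order sequence: 32, 39, 27, 10, 5, 18, 16, 20, 24, 37, 29, 33, 38, 12, 25, 11.

10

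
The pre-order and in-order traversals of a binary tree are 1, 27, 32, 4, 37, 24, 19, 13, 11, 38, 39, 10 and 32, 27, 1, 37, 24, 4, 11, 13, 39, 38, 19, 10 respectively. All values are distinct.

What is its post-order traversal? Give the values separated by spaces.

32 27 24 37 11 39 38 13 10 19 4 1

The first element of pre-order is the root; it splits in-order into left and right subtrees.
Root 1: left subtree has 2 nodes {32, 27}, right has 9 {37, 24, 4, 11, 13, 39, 38, 19, 10}.
  Root 27: left subtree has 1 node {32}, right has 0 { }.
  Root 4: left subtree has 2 nodes {37, 24}, right has 6 {11, 13, 39, 38, 19, 10}.
    Root 37: left subtree has 0 nodes { }, right has 1 {24}.
    Root 19: left subtree has 4 nodes {11, 13, 39, 38}, right has 1 {10}.
      Root 13: left subtree has 1 node {11}, right has 2 {39, 38}.
        Root 38: left subtree has 1 node {39}, right has 0 { }.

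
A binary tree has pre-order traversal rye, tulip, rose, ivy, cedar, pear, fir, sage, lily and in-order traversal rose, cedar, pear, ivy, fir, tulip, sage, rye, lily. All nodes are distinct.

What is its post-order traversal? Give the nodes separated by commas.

pear, cedar, fir, ivy, rose, sage, tulip, lily, rye

The first element of pre-order is the root; it splits in-order into left and right subtrees.
Root rye: left subtree has 7 nodes {rose, cedar, pear, ivy, fir, tulip, sage}, right has 1 {lily}.
  Root tulip: left subtree has 5 nodes {rose, cedar, pear, ivy, fir}, right has 1 {sage}.
    Root rose: left subtree has 0 nodes { }, right has 4 {cedar, pear, ivy, fir}.
      Root ivy: left subtree has 2 nodes {cedar, pear}, right has 1 {fir}.
        Root cedar: left subtree has 0 nodes { }, right has 1 {pear}.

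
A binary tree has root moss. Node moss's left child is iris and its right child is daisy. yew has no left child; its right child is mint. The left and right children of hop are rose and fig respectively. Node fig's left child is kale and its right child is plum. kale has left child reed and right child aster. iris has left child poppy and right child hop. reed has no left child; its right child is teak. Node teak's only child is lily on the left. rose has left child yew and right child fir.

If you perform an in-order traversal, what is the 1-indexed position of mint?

4

In-order visits the left subtree, then the node, then the right subtree.
At moss: go left to iris.
  At iris: go left to poppy.
    poppy is a leaf — visit poppy.
  Visit iris.
  At iris: go right to hop.
    At hop: go left to rose.
      At rose: go left to yew.
        At yew: no left child.
        Visit yew.
        At yew: go right to mint.
          mint is a leaf — visit mint.
      Visit rose.
      At rose: go right to fir.
        fir is a leaf — visit fir.
    Visit hop.
    At hop: go right to fig.
      At fig: go left to kale.
        At kale: go left to reed.
          At reed: no left child.
          Visit reed.
          At reed: go right to teak.
            At teak: go left to lily.
              lily is a leaf — visit lily.
            Visit teak.
            At teak: no right child.
        Visit kale.
        At kale: go right to aster.
          aster is a leaf — visit aster.
      Visit fig.
      At fig: go right to plum.
        plum is a leaf — visit plum.
Visit moss.
At moss: go right to daisy.
  daisy is a leaf — visit daisy.
Full in-order sequence: poppy, iris, yew, mint, rose, fir, hop, reed, lily, teak, kale, aster, fig, plum, moss, daisy.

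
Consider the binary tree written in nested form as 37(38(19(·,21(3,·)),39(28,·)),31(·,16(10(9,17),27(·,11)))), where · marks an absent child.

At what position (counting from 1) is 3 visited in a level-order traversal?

Level-order visits nodes level by level from the root, left to right within each level.
Level 0: 37
Level 1: 38, 31
Level 2: 19, 39, 16
Level 3: 21, 28, 10, 27
Level 4: 3, 9, 17, 11
Full level-order sequence: 37, 38, 31, 19, 39, 16, 21, 28, 10, 27, 3, 9, 17, 11.

11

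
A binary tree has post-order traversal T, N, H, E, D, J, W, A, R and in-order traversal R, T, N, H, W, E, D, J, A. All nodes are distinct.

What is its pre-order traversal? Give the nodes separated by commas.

The last element of post-order is the root; it splits in-order into left and right subtrees.
Root R: left subtree has 0 nodes { }, right has 8 {T, N, H, W, E, D, J, A}.
  Root A: left subtree has 7 nodes {T, N, H, W, E, D, J}, right has 0 { }.
    Root W: left subtree has 3 nodes {T, N, H}, right has 3 {E, D, J}.
      Root H: left subtree has 2 nodes {T, N}, right has 0 { }.
        Root N: left subtree has 1 node {T}, right has 0 { }.
      Root J: left subtree has 2 nodes {E, D}, right has 0 { }.
        Root D: left subtree has 1 node {E}, right has 0 { }.

R, A, W, H, N, T, J, D, E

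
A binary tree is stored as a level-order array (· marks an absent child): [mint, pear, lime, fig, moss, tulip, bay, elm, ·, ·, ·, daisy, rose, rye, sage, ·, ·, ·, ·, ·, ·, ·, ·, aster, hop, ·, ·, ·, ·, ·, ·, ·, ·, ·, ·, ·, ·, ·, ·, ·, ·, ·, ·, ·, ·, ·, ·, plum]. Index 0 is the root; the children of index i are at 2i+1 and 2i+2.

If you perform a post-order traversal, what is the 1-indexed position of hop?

7

Post-order visits the left subtree, then the right subtree, then the node.
At mint: go left to pear.
  At pear: go left to fig.
    At fig: go left to elm.
      elm is a leaf — visit elm.
    At fig: no right child.
    Visit fig.
  At pear: go right to moss.
    moss is a leaf — visit moss.
  Visit pear.
At mint: go right to lime.
  At lime: go left to tulip.
    At tulip: go left to daisy.
      At daisy: go left to aster.
        At aster: go left to plum.
          plum is a leaf — visit plum.
        At aster: no right child.
        Visit aster.
      At daisy: go right to hop.
        hop is a leaf — visit hop.
      Visit daisy.
    At tulip: go right to rose.
      rose is a leaf — visit rose.
    Visit tulip.
  At lime: go right to bay.
    At bay: go left to rye.
      rye is a leaf — visit rye.
    At bay: go right to sage.
      sage is a leaf — visit sage.
    Visit bay.
  Visit lime.
Visit mint.
Full post-order sequence: elm, fig, moss, pear, plum, aster, hop, daisy, rose, tulip, rye, sage, bay, lime, mint.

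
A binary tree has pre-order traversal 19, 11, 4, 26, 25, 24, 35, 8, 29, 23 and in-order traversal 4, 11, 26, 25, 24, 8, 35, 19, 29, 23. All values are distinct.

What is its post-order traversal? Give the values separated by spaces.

4 8 35 24 25 26 11 23 29 19

The first element of pre-order is the root; it splits in-order into left and right subtrees.
Root 19: left subtree has 7 nodes {4, 11, 26, 25, 24, 8, 35}, right has 2 {29, 23}.
  Root 11: left subtree has 1 node {4}, right has 5 {26, 25, 24, 8, 35}.
    Root 26: left subtree has 0 nodes { }, right has 4 {25, 24, 8, 35}.
      Root 25: left subtree has 0 nodes { }, right has 3 {24, 8, 35}.
        Root 24: left subtree has 0 nodes { }, right has 2 {8, 35}.
          Root 35: left subtree has 1 node {8}, right has 0 { }.
  Root 29: left subtree has 0 nodes { }, right has 1 {23}.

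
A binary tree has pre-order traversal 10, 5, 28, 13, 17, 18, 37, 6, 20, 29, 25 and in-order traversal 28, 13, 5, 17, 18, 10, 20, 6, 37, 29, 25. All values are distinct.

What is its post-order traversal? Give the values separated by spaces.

The first element of pre-order is the root; it splits in-order into left and right subtrees.
Root 10: left subtree has 5 nodes {28, 13, 5, 17, 18}, right has 5 {20, 6, 37, 29, 25}.
  Root 5: left subtree has 2 nodes {28, 13}, right has 2 {17, 18}.
    Root 28: left subtree has 0 nodes { }, right has 1 {13}.
    Root 17: left subtree has 0 nodes { }, right has 1 {18}.
  Root 37: left subtree has 2 nodes {20, 6}, right has 2 {29, 25}.
    Root 6: left subtree has 1 node {20}, right has 0 { }.
    Root 29: left subtree has 0 nodes { }, right has 1 {25}.

13 28 18 17 5 20 6 25 29 37 10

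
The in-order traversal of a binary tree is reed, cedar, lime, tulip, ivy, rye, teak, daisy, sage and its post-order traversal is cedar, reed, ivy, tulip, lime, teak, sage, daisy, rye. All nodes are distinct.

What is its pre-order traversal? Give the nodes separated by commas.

The last element of post-order is the root; it splits in-order into left and right subtrees.
Root rye: left subtree has 5 nodes {reed, cedar, lime, tulip, ivy}, right has 3 {teak, daisy, sage}.
  Root lime: left subtree has 2 nodes {reed, cedar}, right has 2 {tulip, ivy}.
    Root reed: left subtree has 0 nodes { }, right has 1 {cedar}.
    Root tulip: left subtree has 0 nodes { }, right has 1 {ivy}.
  Root daisy: left subtree has 1 node {teak}, right has 1 {sage}.

rye, lime, reed, cedar, tulip, ivy, daisy, teak, sage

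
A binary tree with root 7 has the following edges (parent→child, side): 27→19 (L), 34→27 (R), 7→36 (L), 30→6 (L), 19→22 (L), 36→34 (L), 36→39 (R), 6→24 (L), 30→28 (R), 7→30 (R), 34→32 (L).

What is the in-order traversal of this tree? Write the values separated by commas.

32, 34, 22, 19, 27, 36, 39, 7, 24, 6, 30, 28

In-order visits the left subtree, then the node, then the right subtree.
At 7: go left to 36.
  At 36: go left to 34.
    At 34: go left to 32.
      32 is a leaf — visit 32.
    Visit 34.
    At 34: go right to 27.
      At 27: go left to 19.
        At 19: go left to 22.
          22 is a leaf — visit 22.
        Visit 19.
        At 19: no right child.
      Visit 27.
      At 27: no right child.
  Visit 36.
  At 36: go right to 39.
    39 is a leaf — visit 39.
Visit 7.
At 7: go right to 30.
  At 30: go left to 6.
    At 6: go left to 24.
      24 is a leaf — visit 24.
    Visit 6.
    At 6: no right child.
  Visit 30.
  At 30: go right to 28.
    28 is a leaf — visit 28.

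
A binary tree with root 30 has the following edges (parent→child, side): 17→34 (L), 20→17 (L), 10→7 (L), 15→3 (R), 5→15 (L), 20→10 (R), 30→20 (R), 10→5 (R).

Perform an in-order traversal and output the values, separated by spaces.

30 34 17 20 7 10 15 3 5

In-order visits the left subtree, then the node, then the right subtree.
At 30: no left child.
Visit 30.
At 30: go right to 20.
  At 20: go left to 17.
    At 17: go left to 34.
      34 is a leaf — visit 34.
    Visit 17.
    At 17: no right child.
  Visit 20.
  At 20: go right to 10.
    At 10: go left to 7.
      7 is a leaf — visit 7.
    Visit 10.
    At 10: go right to 5.
      At 5: go left to 15.
        At 15: no left child.
        Visit 15.
        At 15: go right to 3.
          3 is a leaf — visit 3.
      Visit 5.
      At 5: no right child.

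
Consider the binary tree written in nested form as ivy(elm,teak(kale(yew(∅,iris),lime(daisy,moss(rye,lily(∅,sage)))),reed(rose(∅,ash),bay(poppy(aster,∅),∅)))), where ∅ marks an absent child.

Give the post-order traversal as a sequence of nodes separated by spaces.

Post-order visits the left subtree, then the right subtree, then the node.
At ivy: go left to elm.
  elm is a leaf — visit elm.
At ivy: go right to teak.
  At teak: go left to kale.
    At kale: go left to yew.
      At yew: no left child.
      At yew: go right to iris.
        iris is a leaf — visit iris.
      Visit yew.
    At kale: go right to lime.
      At lime: go left to daisy.
        daisy is a leaf — visit daisy.
      At lime: go right to moss.
        At moss: go left to rye.
          rye is a leaf — visit rye.
        At moss: go right to lily.
          At lily: no left child.
          At lily: go right to sage.
            sage is a leaf — visit sage.
          Visit lily.
        Visit moss.
      Visit lime.
    Visit kale.
  At teak: go right to reed.
    At reed: go left to rose.
      At rose: no left child.
      At rose: go right to ash.
        ash is a leaf — visit ash.
      Visit rose.
    At reed: go right to bay.
      At bay: go left to poppy.
        At poppy: go left to aster.
          aster is a leaf — visit aster.
        At poppy: no right child.
        Visit poppy.
      At bay: no right child.
      Visit bay.
    Visit reed.
  Visit teak.
Visit ivy.

elm iris yew daisy rye sage lily moss lime kale ash rose aster poppy bay reed teak ivy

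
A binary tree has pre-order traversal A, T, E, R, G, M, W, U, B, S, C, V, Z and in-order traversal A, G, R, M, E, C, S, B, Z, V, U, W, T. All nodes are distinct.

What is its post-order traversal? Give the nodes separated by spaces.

G M R C S Z V B U W E T A

The first element of pre-order is the root; it splits in-order into left and right subtrees.
Root A: left subtree has 0 nodes { }, right has 12 {G, R, M, E, C, S, B, Z, V, U, W, T}.
  Root T: left subtree has 11 nodes {G, R, M, E, C, S, B, Z, V, U, W}, right has 0 { }.
    Root E: left subtree has 3 nodes {G, R, M}, right has 7 {C, S, B, Z, V, U, W}.
      Root R: left subtree has 1 node {G}, right has 1 {M}.
      Root W: left subtree has 6 nodes {C, S, B, Z, V, U}, right has 0 { }.
        Root U: left subtree has 5 nodes {C, S, B, Z, V}, right has 0 { }.
          Root B: left subtree has 2 nodes {C, S}, right has 2 {Z, V}.
            Root S: left subtree has 1 node {C}, right has 0 { }.
            Root V: left subtree has 1 node {Z}, right has 0 { }.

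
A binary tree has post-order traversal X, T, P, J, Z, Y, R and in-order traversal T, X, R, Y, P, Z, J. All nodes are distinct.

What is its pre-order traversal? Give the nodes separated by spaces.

R T X Y Z P J

The last element of post-order is the root; it splits in-order into left and right subtrees.
Root R: left subtree has 2 nodes {T, X}, right has 4 {Y, P, Z, J}.
  Root T: left subtree has 0 nodes { }, right has 1 {X}.
  Root Y: left subtree has 0 nodes { }, right has 3 {P, Z, J}.
    Root Z: left subtree has 1 node {P}, right has 1 {J}.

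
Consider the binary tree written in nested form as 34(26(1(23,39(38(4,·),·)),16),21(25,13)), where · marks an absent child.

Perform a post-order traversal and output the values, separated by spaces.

23 4 38 39 1 16 26 25 13 21 34

Post-order visits the left subtree, then the right subtree, then the node.
At 34: go left to 26.
  At 26: go left to 1.
    At 1: go left to 23.
      23 is a leaf — visit 23.
    At 1: go right to 39.
      At 39: go left to 38.
        At 38: go left to 4.
          4 is a leaf — visit 4.
        At 38: no right child.
        Visit 38.
      At 39: no right child.
      Visit 39.
    Visit 1.
  At 26: go right to 16.
    16 is a leaf — visit 16.
  Visit 26.
At 34: go right to 21.
  At 21: go left to 25.
    25 is a leaf — visit 25.
  At 21: go right to 13.
    13 is a leaf — visit 13.
  Visit 21.
Visit 34.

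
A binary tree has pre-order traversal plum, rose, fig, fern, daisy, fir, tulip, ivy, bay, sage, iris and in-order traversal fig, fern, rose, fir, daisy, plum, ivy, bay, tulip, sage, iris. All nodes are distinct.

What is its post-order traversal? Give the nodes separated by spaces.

The first element of pre-order is the root; it splits in-order into left and right subtrees.
Root plum: left subtree has 5 nodes {fig, fern, rose, fir, daisy}, right has 5 {ivy, bay, tulip, sage, iris}.
  Root rose: left subtree has 2 nodes {fig, fern}, right has 2 {fir, daisy}.
    Root fig: left subtree has 0 nodes { }, right has 1 {fern}.
    Root daisy: left subtree has 1 node {fir}, right has 0 { }.
  Root tulip: left subtree has 2 nodes {ivy, bay}, right has 2 {sage, iris}.
    Root ivy: left subtree has 0 nodes { }, right has 1 {bay}.
    Root sage: left subtree has 0 nodes { }, right has 1 {iris}.

fern fig fir daisy rose bay ivy iris sage tulip plum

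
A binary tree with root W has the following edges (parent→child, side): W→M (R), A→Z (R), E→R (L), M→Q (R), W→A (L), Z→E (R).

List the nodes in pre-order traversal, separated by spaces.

W A Z E R M Q

Pre-order visits the node, then its left subtree, then its right subtree.
Visit W.
At W: go left to A.
  Visit A.
  At A: no left child.
  At A: go right to Z.
    Visit Z.
    At Z: no left child.
    At Z: go right to E.
      Visit E.
      At E: go left to R.
        R is a leaf — visit R.
      At E: no right child.
At W: go right to M.
  Visit M.
  At M: no left child.
  At M: go right to Q.
    Q is a leaf — visit Q.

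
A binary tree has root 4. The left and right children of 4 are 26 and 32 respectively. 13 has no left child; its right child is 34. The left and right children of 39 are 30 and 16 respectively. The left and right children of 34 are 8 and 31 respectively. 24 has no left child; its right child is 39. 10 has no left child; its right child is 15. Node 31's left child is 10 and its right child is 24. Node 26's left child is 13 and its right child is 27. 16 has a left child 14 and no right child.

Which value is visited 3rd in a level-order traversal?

32

Level-order visits nodes level by level from the root, left to right within each level.
Level 0: 4
Level 1: 26, 32
Level 2: 13, 27
Level 3: 34
Level 4: 8, 31
Level 5: 10, 24
Level 6: 15, 39
Level 7: 30, 16
Level 8: 14
Full level-order sequence: 4, 26, 32, 13, 27, 34, 8, 31, 10, 24, 15, 39, 30, 16, 14.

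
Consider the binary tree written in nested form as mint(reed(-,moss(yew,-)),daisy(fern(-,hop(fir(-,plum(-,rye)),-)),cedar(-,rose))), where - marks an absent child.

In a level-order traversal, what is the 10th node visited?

Level-order visits nodes level by level from the root, left to right within each level.
Level 0: mint
Level 1: reed, daisy
Level 2: moss, fern, cedar
Level 3: yew, hop, rose
Level 4: fir
Level 5: plum
Level 6: rye
Full level-order sequence: mint, reed, daisy, moss, fern, cedar, yew, hop, rose, fir, plum, rye.

fir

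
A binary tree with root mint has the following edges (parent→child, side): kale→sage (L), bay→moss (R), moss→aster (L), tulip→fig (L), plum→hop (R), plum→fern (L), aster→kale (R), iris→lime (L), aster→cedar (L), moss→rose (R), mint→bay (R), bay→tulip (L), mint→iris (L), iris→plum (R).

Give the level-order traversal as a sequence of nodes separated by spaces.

Level-order visits nodes level by level from the root, left to right within each level.
Level 0: mint
Level 1: iris, bay
Level 2: lime, plum, tulip, moss
Level 3: fern, hop, fig, aster, rose
Level 4: cedar, kale
Level 5: sage

mint iris bay lime plum tulip moss fern hop fig aster rose cedar kale sage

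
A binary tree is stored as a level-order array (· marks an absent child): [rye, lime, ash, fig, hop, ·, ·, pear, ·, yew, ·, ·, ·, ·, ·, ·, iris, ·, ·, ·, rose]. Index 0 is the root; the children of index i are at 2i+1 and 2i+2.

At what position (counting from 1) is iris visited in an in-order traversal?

In-order visits the left subtree, then the node, then the right subtree.
At rye: go left to lime.
  At lime: go left to fig.
    At fig: go left to pear.
      At pear: no left child.
      Visit pear.
      At pear: go right to iris.
        iris is a leaf — visit iris.
    Visit fig.
    At fig: no right child.
  Visit lime.
  At lime: go right to hop.
    At hop: go left to yew.
      At yew: no left child.
      Visit yew.
      At yew: go right to rose.
        rose is a leaf — visit rose.
    Visit hop.
    At hop: no right child.
Visit rye.
At rye: go right to ash.
  ash is a leaf — visit ash.
Full in-order sequence: pear, iris, fig, lime, yew, rose, hop, rye, ash.

2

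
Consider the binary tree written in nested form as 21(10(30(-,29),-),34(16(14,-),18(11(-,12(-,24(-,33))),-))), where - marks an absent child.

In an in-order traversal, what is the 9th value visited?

12

In-order visits the left subtree, then the node, then the right subtree.
At 21: go left to 10.
  At 10: go left to 30.
    At 30: no left child.
    Visit 30.
    At 30: go right to 29.
      29 is a leaf — visit 29.
  Visit 10.
  At 10: no right child.
Visit 21.
At 21: go right to 34.
  At 34: go left to 16.
    At 16: go left to 14.
      14 is a leaf — visit 14.
    Visit 16.
    At 16: no right child.
  Visit 34.
  At 34: go right to 18.
    At 18: go left to 11.
      At 11: no left child.
      Visit 11.
      At 11: go right to 12.
        At 12: no left child.
        Visit 12.
        At 12: go right to 24.
          At 24: no left child.
          Visit 24.
          At 24: go right to 33.
            33 is a leaf — visit 33.
    Visit 18.
    At 18: no right child.
Full in-order sequence: 30, 29, 10, 21, 14, 16, 34, 11, 12, 24, 33, 18.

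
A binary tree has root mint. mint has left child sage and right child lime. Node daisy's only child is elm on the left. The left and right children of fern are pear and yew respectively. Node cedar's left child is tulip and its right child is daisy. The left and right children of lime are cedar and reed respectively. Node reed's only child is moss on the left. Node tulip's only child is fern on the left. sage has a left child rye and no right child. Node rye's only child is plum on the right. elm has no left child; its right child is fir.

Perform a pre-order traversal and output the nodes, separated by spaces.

mint sage rye plum lime cedar tulip fern pear yew daisy elm fir reed moss

Pre-order visits the node, then its left subtree, then its right subtree.
Visit mint.
At mint: go left to sage.
  Visit sage.
  At sage: go left to rye.
    Visit rye.
    At rye: no left child.
    At rye: go right to plum.
      plum is a leaf — visit plum.
  At sage: no right child.
At mint: go right to lime.
  Visit lime.
  At lime: go left to cedar.
    Visit cedar.
    At cedar: go left to tulip.
      Visit tulip.
      At tulip: go left to fern.
        Visit fern.
        At fern: go left to pear.
          pear is a leaf — visit pear.
        At fern: go right to yew.
          yew is a leaf — visit yew.
      At tulip: no right child.
    At cedar: go right to daisy.
      Visit daisy.
      At daisy: go left to elm.
        Visit elm.
        At elm: no left child.
        At elm: go right to fir.
          fir is a leaf — visit fir.
      At daisy: no right child.
  At lime: go right to reed.
    Visit reed.
    At reed: go left to moss.
      moss is a leaf — visit moss.
    At reed: no right child.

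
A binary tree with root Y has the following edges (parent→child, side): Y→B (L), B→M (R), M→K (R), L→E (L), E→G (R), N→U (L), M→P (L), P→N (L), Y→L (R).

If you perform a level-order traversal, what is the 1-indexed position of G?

Level-order visits nodes level by level from the root, left to right within each level.
Level 0: Y
Level 1: B, L
Level 2: M, E
Level 3: P, K, G
Level 4: N
Level 5: U
Full level-order sequence: Y, B, L, M, E, P, K, G, N, U.

8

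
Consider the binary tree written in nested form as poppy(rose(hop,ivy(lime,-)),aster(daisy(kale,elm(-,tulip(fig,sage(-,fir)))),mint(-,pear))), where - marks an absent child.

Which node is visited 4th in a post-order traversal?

Post-order visits the left subtree, then the right subtree, then the node.
At poppy: go left to rose.
  At rose: go left to hop.
    hop is a leaf — visit hop.
  At rose: go right to ivy.
    At ivy: go left to lime.
      lime is a leaf — visit lime.
    At ivy: no right child.
    Visit ivy.
  Visit rose.
At poppy: go right to aster.
  At aster: go left to daisy.
    At daisy: go left to kale.
      kale is a leaf — visit kale.
    At daisy: go right to elm.
      At elm: no left child.
      At elm: go right to tulip.
        At tulip: go left to fig.
          fig is a leaf — visit fig.
        At tulip: go right to sage.
          At sage: no left child.
          At sage: go right to fir.
            fir is a leaf — visit fir.
          Visit sage.
        Visit tulip.
      Visit elm.
    Visit daisy.
  At aster: go right to mint.
    At mint: no left child.
    At mint: go right to pear.
      pear is a leaf — visit pear.
    Visit mint.
  Visit aster.
Visit poppy.
Full post-order sequence: hop, lime, ivy, rose, kale, fig, fir, sage, tulip, elm, daisy, pear, mint, aster, poppy.

rose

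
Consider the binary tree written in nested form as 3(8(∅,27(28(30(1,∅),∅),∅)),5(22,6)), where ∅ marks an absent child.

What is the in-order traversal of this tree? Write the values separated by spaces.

8 1 30 28 27 3 22 5 6

In-order visits the left subtree, then the node, then the right subtree.
At 3: go left to 8.
  At 8: no left child.
  Visit 8.
  At 8: go right to 27.
    At 27: go left to 28.
      At 28: go left to 30.
        At 30: go left to 1.
          1 is a leaf — visit 1.
        Visit 30.
        At 30: no right child.
      Visit 28.
      At 28: no right child.
    Visit 27.
    At 27: no right child.
Visit 3.
At 3: go right to 5.
  At 5: go left to 22.
    22 is a leaf — visit 22.
  Visit 5.
  At 5: go right to 6.
    6 is a leaf — visit 6.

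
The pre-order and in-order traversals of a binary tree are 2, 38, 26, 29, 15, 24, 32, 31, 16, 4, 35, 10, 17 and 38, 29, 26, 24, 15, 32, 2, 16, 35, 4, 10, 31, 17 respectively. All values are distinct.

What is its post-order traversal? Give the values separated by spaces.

29 24 32 15 26 38 35 10 4 16 17 31 2

The first element of pre-order is the root; it splits in-order into left and right subtrees.
Root 2: left subtree has 6 nodes {38, 29, 26, 24, 15, 32}, right has 6 {16, 35, 4, 10, 31, 17}.
  Root 38: left subtree has 0 nodes { }, right has 5 {29, 26, 24, 15, 32}.
    Root 26: left subtree has 1 node {29}, right has 3 {24, 15, 32}.
      Root 15: left subtree has 1 node {24}, right has 1 {32}.
  Root 31: left subtree has 4 nodes {16, 35, 4, 10}, right has 1 {17}.
    Root 16: left subtree has 0 nodes { }, right has 3 {35, 4, 10}.
      Root 4: left subtree has 1 node {35}, right has 1 {10}.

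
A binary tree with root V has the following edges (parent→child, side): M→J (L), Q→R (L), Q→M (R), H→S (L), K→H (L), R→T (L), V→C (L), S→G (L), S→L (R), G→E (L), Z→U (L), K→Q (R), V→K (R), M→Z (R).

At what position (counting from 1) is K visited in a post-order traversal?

14

Post-order visits the left subtree, then the right subtree, then the node.
At V: go left to C.
  C is a leaf — visit C.
At V: go right to K.
  At K: go left to H.
    At H: go left to S.
      At S: go left to G.
        At G: go left to E.
          E is a leaf — visit E.
        At G: no right child.
        Visit G.
      At S: go right to L.
        L is a leaf — visit L.
      Visit S.
    At H: no right child.
    Visit H.
  At K: go right to Q.
    At Q: go left to R.
      At R: go left to T.
        T is a leaf — visit T.
      At R: no right child.
      Visit R.
    At Q: go right to M.
      At M: go left to J.
        J is a leaf — visit J.
      At M: go right to Z.
        At Z: go left to U.
          U is a leaf — visit U.
        At Z: no right child.
        Visit Z.
      Visit M.
    Visit Q.
  Visit K.
Visit V.
Full post-order sequence: C, E, G, L, S, H, T, R, J, U, Z, M, Q, K, V.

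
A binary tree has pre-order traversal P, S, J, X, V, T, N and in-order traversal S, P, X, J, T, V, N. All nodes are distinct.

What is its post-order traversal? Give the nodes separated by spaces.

S X T N V J P

The first element of pre-order is the root; it splits in-order into left and right subtrees.
Root P: left subtree has 1 node {S}, right has 5 {X, J, T, V, N}.
  Root J: left subtree has 1 node {X}, right has 3 {T, V, N}.
    Root V: left subtree has 1 node {T}, right has 1 {N}.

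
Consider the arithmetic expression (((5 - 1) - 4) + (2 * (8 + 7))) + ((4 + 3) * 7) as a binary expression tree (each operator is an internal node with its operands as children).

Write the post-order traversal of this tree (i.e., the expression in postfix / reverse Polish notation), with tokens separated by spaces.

Post-order on an expression tree gives postfix notation: for each operator, emit left operand, right operand, then the operator.

5 1 - 4 - 2 8 7 + * + 4 3 + 7 * +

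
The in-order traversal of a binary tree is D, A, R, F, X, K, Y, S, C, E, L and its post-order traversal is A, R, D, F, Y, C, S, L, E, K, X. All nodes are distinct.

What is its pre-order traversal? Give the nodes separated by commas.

X, F, D, R, A, K, E, S, Y, C, L

The last element of post-order is the root; it splits in-order into left and right subtrees.
Root X: left subtree has 4 nodes {D, A, R, F}, right has 6 {K, Y, S, C, E, L}.
  Root F: left subtree has 3 nodes {D, A, R}, right has 0 { }.
    Root D: left subtree has 0 nodes { }, right has 2 {A, R}.
      Root R: left subtree has 1 node {A}, right has 0 { }.
  Root K: left subtree has 0 nodes { }, right has 5 {Y, S, C, E, L}.
    Root E: left subtree has 3 nodes {Y, S, C}, right has 1 {L}.
      Root S: left subtree has 1 node {Y}, right has 1 {C}.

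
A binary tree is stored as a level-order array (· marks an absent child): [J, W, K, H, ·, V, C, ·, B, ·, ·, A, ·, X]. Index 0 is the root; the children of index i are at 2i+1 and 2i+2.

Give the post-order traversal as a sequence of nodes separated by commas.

Post-order visits the left subtree, then the right subtree, then the node.
At J: go left to W.
  At W: go left to H.
    At H: no left child.
    At H: go right to B.
      B is a leaf — visit B.
    Visit H.
  At W: no right child.
  Visit W.
At J: go right to K.
  At K: go left to V.
    At V: go left to A.
      A is a leaf — visit A.
    At V: no right child.
    Visit V.
  At K: go right to C.
    At C: go left to X.
      X is a leaf — visit X.
    At C: no right child.
    Visit C.
  Visit K.
Visit J.

B, H, W, A, V, X, C, K, J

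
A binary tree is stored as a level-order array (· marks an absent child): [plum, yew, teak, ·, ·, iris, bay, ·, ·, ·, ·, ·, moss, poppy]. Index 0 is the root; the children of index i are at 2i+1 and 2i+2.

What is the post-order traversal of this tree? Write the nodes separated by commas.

Post-order visits the left subtree, then the right subtree, then the node.
At plum: go left to yew.
  yew is a leaf — visit yew.
At plum: go right to teak.
  At teak: go left to iris.
    At iris: no left child.
    At iris: go right to moss.
      moss is a leaf — visit moss.
    Visit iris.
  At teak: go right to bay.
    At bay: go left to poppy.
      poppy is a leaf — visit poppy.
    At bay: no right child.
    Visit bay.
  Visit teak.
Visit plum.

yew, moss, iris, poppy, bay, teak, plum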